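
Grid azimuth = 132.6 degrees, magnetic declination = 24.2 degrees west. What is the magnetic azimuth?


magnetic azimuth = grid azimuth - declination (east +ve)
mag_az = 132.6 - -24.2 = 156.8 degrees

156.8 degrees


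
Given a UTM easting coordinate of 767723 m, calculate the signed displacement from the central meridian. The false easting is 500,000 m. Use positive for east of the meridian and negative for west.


displacement = 767723 - 500000 = 267723 m

267723 m


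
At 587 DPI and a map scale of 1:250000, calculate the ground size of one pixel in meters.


pixel_cm = 2.54 / 587 ≈ 0.004327 cm
ground = pixel_cm * 250000 / 100 = 2.54 * 250000 / (587 * 100) = 635000 / 58700 ≈ 10.82 m

10.82 m


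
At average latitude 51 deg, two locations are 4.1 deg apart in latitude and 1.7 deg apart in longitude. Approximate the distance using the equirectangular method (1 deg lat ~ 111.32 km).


dlat_km = 4.1 * 111.32 = 456.412
dlon_km = 1.7 * 111.32 * cos(51) ≈ 119.095
dist = sqrt(456.412^2 + 119.095^2) ≈ 471.7 km

471.7 km


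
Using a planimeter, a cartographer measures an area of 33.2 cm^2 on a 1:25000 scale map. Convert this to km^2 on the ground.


ground_area = 33.2 * (25000/100)^2 = 2075000.0 m^2 = 2.075 km^2

2.075 km^2


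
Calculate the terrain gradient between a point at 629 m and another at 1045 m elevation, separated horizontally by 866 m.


gradient = (1045 - 629) / 866 = 416 / 866 = 0.4804

0.4804


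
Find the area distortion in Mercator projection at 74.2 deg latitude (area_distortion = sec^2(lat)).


area_distortion = 1/cos^2(74.2) = 13.489

13.489


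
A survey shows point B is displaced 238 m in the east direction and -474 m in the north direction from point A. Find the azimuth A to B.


az = atan2(238, -474) = 153.3 deg
adjusted to 0-360: 153.3 degrees

153.3 degrees


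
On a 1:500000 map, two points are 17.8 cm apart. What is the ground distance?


ground = 17.8 cm * 500000 / 100 = 89000.0 m = 89.0 km

89.0 km


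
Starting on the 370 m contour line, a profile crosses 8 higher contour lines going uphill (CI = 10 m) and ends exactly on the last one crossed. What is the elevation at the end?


elevation = 370 + 8 * 10 = 450 m

450 m


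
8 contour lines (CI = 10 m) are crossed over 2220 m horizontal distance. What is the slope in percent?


elevation change = 8 * 10 = 80 m
slope = 80 / 2220 * 100 = 3.6%

3.6%


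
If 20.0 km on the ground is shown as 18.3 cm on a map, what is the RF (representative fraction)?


ground = 20.0 km = 2000000 cm; RF denominator = ground / map = 2000000 / 18.3 ≈ 109290; RF = 1:109290

1:109290


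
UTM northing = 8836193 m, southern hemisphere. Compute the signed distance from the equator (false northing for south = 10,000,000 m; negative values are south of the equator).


For southern: actual = 8836193 - 10000000 = -1163807 m

-1163807 m


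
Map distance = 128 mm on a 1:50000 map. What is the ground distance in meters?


ground = 128 mm * 50000 / 1000 = 6400.0 m

6400.0 m


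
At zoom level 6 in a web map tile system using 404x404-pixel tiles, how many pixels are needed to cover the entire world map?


tiles per axis = 2^6 = 64
total tiles = 64^2 = 4096
pixels per axis = 64 * 404 = 25856
total pixels = 25856^2 = 668532736

668532736 pixels


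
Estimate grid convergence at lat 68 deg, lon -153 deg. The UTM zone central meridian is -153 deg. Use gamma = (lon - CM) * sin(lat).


gamma = (-153 - -153) * sin(68) = 0 * 0.927184 = 0.0 degrees

0.0 degrees


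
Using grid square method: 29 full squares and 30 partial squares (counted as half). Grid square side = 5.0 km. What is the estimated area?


effective squares = 29 + 30 * 0.5 = 44.0
area = 44.0 * 25.0 = 1100.0 km^2

1100.0 km^2


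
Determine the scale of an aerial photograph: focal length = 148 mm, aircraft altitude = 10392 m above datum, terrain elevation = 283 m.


scale = f / (H - h) = 148 mm / 10109 m = 148 / 10109000 = 1:68304

1:68304


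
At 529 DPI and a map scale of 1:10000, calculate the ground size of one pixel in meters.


pixel_cm = 2.54 / 529 ≈ 0.004802 cm
ground = pixel_cm * 10000 / 100 = 2.54 * 10000 / (529 * 100) = 25400 / 52900 ≈ 0.48 m

0.48 m


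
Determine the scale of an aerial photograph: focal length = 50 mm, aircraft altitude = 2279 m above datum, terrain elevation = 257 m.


scale = f / (H - h) = 50 mm / 2022 m = 50 / 2022000 = 1:40440

1:40440


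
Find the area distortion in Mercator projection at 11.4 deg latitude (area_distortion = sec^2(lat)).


area_distortion = 1/cos^2(11.4) = 1.041

1.041


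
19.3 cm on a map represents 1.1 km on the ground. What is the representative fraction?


ground = 1.1 km = 110000 cm; RF denominator = ground / map = 110000 / 19.3 ≈ 5699; RF = 1:5699

1:5699


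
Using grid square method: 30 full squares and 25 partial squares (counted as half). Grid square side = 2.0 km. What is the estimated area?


effective squares = 30 + 25 * 0.5 = 42.5
area = 42.5 * 4.0 = 170.0 km^2

170.0 km^2


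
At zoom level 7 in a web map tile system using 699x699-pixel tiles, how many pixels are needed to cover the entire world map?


tiles per axis = 2^7 = 128
total tiles = 128^2 = 16384
pixels per axis = 128 * 699 = 89472
total pixels = 89472^2 = 8005238784

8005238784 pixels


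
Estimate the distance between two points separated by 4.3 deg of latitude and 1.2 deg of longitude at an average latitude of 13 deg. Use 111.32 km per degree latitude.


dlat_km = 4.3 * 111.32 = 478.676
dlon_km = 1.2 * 111.32 * cos(13) ≈ 130.16
dist = sqrt(478.676^2 + 130.16^2) ≈ 496.1 km

496.1 km


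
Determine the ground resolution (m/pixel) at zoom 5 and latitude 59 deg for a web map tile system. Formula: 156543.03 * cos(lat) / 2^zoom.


res = 156543.03 * cos(59) / 2^5 = 156543.03 * 0.51503807 / 32 = 2519.55 m/pixel

2519.55 m/pixel


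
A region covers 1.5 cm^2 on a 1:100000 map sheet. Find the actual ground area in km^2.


ground_area = 1.5 * (100000/100)^2 = 1500000.0 m^2 = 1.5 km^2

1.5 km^2


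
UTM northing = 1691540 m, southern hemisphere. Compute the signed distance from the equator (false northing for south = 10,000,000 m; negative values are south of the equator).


For southern: actual = 1691540 - 10000000 = -8308460 m

-8308460 m


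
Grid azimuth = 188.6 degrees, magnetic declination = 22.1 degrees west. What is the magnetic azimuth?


magnetic azimuth = grid azimuth - declination (east +ve)
mag_az = 188.6 - -22.1 = 210.7 degrees

210.7 degrees


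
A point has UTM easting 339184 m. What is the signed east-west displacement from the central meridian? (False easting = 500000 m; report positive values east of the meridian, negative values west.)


displacement = 339184 - 500000 = -160816 m

-160816 m


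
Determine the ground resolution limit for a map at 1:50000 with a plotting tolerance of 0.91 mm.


ground = 0.91 mm * 50000 / 1000 = 45.5 m

45.5 m


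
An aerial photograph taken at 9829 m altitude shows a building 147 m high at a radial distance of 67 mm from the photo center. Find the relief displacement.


d = h * r / H = 147 * 67 / 9829 = 1.0 mm

1.0 mm


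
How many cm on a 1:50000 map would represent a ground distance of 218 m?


map_cm = 218 * 100 / 50000 = 0.436 cm ≈ 0.44 cm

0.44 cm


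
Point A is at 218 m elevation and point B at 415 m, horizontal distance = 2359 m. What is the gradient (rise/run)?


gradient = (415 - 218) / 2359 = 197 / 2359 = 0.0835

0.0835


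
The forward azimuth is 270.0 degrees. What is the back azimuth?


back azimuth = (270.0 + 180) mod 360 = 90.0 degrees

90.0 degrees


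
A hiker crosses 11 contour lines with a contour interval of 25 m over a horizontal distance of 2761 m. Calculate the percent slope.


elevation change = 11 * 25 = 275 m
slope = 275 / 2761 * 100 = 10.0%

10.0%


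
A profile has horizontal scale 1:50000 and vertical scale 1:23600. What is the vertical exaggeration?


VE = horizontal_scale / vertical_scale = 50000 / 23600 ≈ 2.1

2.1x


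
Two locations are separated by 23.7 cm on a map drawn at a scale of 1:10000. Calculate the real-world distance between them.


ground = 23.7 cm * 10000 / 100 = 2370.0 m = 2.37 km

2.37 km


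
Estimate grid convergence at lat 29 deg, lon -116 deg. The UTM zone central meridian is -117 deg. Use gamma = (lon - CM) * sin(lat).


gamma = (-116 - -117) * sin(29) = 1 * 0.48481 = 0.485 degrees

0.485 degrees


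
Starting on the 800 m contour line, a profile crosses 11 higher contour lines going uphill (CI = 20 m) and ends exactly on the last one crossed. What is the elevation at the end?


elevation = 800 + 11 * 20 = 1020 m

1020 m


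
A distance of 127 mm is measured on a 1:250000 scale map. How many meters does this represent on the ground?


ground = 127 mm * 250000 / 1000 = 31750.0 m

31750.0 m


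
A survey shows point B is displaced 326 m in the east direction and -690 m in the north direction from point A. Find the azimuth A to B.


az = atan2(326, -690) = 154.7 deg
adjusted to 0-360: 154.7 degrees

154.7 degrees


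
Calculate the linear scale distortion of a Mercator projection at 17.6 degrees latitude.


SF = 1 / cos(17.6) = 1 / 0.953191 = 1.049

1.049


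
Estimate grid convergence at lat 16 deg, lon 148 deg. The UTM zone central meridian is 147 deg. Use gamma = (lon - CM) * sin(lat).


gamma = (148 - 147) * sin(16) = 1 * 0.275637 = 0.276 degrees

0.276 degrees


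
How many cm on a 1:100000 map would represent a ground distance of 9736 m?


map_cm = 9736 * 100 / 100000 = 9.736 cm ≈ 9.74 cm

9.74 cm


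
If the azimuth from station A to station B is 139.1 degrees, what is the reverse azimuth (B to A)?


back azimuth = (139.1 + 180) mod 360 = 319.1 degrees

319.1 degrees


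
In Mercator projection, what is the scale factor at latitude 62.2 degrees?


SF = 1 / cos(62.2) = 1 / 0.466387 = 2.144

2.144


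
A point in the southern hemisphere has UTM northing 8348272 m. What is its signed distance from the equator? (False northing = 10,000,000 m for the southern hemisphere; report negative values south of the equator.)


For southern: actual = 8348272 - 10000000 = -1651728 m

-1651728 m


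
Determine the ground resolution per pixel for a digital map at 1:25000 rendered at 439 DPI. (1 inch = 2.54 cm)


pixel_cm = 2.54 / 439 ≈ 0.005786 cm
ground = pixel_cm * 25000 / 100 = 2.54 * 25000 / (439 * 100) = 63500 / 43900 ≈ 1.45 m

1.45 m


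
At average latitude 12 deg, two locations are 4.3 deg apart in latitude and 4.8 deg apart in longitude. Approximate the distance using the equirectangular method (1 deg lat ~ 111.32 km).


dlat_km = 4.3 * 111.32 = 478.676
dlon_km = 4.8 * 111.32 * cos(12) ≈ 522.659
dist = sqrt(478.676^2 + 522.659^2) ≈ 708.7 km

708.7 km


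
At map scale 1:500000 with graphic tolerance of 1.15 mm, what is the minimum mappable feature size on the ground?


ground = 1.15 mm * 500000 / 1000 = 575.0 m

575.0 m


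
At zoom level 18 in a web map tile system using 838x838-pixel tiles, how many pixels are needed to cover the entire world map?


tiles per axis = 2^18 = 262144
total tiles = 262144^2 = 68719476736
pixels per axis = 262144 * 838 = 219676672
total pixels = 219676672^2 = 48257840220995584

48257840220995584 pixels


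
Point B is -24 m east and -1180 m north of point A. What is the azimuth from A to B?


az = atan2(-24, -1180) = -178.8 deg
adjusted to 0-360: 181.2 degrees

181.2 degrees


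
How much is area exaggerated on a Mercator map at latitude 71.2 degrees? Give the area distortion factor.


area_distortion = 1/cos^2(71.2) = 9.629

9.629


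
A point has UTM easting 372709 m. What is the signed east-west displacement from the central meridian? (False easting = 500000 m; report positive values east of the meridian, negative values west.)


displacement = 372709 - 500000 = -127291 m

-127291 m


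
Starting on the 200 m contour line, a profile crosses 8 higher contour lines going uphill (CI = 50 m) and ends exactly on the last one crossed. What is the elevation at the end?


elevation = 200 + 8 * 50 = 600 m

600 m


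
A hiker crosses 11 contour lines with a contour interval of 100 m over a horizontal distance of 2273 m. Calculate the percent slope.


elevation change = 11 * 100 = 1100 m
slope = 1100 / 2273 * 100 = 48.4%

48.4%


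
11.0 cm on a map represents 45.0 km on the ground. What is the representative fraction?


ground = 45.0 km = 4500000 cm; RF denominator = ground / map = 4500000 / 11.0 ≈ 409091; RF = 1:409091

1:409091


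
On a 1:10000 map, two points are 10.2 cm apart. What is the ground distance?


ground = 10.2 cm * 10000 / 100 = 1020.0 m = 1.02 km

1.02 km


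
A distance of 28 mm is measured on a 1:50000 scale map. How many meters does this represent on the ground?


ground = 28 mm * 50000 / 1000 = 1400.0 m

1400.0 m


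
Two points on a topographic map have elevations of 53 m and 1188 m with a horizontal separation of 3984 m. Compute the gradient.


gradient = (1188 - 53) / 3984 = 1135 / 3984 = 0.2849

0.2849


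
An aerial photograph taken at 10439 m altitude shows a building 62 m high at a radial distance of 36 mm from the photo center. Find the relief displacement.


d = h * r / H = 62 * 36 / 10439 = 0.21 mm

0.21 mm


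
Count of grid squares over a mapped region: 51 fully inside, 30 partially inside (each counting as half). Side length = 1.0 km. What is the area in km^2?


effective squares = 51 + 30 * 0.5 = 66.0
area = 66.0 * 1.0 = 66.0 km^2

66.0 km^2


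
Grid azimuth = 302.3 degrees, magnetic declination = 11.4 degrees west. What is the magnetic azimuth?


magnetic azimuth = grid azimuth - declination (east +ve)
mag_az = 302.3 - -11.4 = 313.7 degrees

313.7 degrees


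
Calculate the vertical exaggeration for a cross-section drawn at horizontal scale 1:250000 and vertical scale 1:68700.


VE = horizontal_scale / vertical_scale = 250000 / 68700 ≈ 3.6

3.6x


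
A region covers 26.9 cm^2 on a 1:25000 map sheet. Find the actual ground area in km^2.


ground_area = 26.9 * (25000/100)^2 = 1681250.0 m^2 = 1.68125 km^2 ≈ 1.681 km^2

1.681 km^2


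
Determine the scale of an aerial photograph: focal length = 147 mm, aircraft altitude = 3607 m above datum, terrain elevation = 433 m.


scale = f / (H - h) = 147 mm / 3174 m = 147 / 3174000 = 1:21592

1:21592


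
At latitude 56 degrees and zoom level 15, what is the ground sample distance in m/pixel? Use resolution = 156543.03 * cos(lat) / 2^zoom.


res = 156543.03 * cos(56) / 2^15 = 156543.03 * 0.5591929 / 32768 = 2.67 m/pixel

2.67 m/pixel


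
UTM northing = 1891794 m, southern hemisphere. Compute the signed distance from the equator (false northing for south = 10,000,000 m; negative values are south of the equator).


For southern: actual = 1891794 - 10000000 = -8108206 m

-8108206 m


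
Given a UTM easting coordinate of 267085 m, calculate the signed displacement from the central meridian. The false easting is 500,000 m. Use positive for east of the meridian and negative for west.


displacement = 267085 - 500000 = -232915 m

-232915 m


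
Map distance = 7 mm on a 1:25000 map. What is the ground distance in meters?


ground = 7 mm * 25000 / 1000 = 175.0 m

175.0 m


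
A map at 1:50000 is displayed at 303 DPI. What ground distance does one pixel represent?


pixel_cm = 2.54 / 303 ≈ 0.008383 cm
ground = pixel_cm * 50000 / 100 = 2.54 * 50000 / (303 * 100) = 127000 / 30300 ≈ 4.19 m

4.19 m


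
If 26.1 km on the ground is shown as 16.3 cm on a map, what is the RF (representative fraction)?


ground = 26.1 km = 2610000 cm; RF denominator = ground / map = 2610000 / 16.3 ≈ 160123; RF = 1:160123

1:160123


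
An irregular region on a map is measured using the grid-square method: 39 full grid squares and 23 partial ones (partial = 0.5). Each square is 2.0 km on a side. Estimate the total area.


effective squares = 39 + 23 * 0.5 = 50.5
area = 50.5 * 4.0 = 202.0 km^2

202.0 km^2


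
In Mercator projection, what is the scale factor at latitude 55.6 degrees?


SF = 1 / cos(55.6) = 1 / 0.564967 = 1.77

1.77


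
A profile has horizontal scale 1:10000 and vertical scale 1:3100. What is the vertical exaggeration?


VE = horizontal_scale / vertical_scale = 10000 / 3100 ≈ 3.2

3.2x


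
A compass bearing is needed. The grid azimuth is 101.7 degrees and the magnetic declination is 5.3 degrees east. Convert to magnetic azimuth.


magnetic azimuth = grid azimuth - declination (east +ve)
mag_az = 101.7 - 5.3 = 96.4 degrees

96.4 degrees


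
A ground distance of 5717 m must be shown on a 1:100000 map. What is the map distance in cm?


map_cm = 5717 * 100 / 100000 = 5.717 cm ≈ 5.72 cm

5.72 cm


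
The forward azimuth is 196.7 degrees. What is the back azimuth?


back azimuth = (196.7 + 180) mod 360 = 16.7 degrees

16.7 degrees


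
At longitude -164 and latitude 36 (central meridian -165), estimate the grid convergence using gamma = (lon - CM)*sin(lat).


gamma = (-164 - -165) * sin(36) = 1 * 0.587785 = 0.588 degrees

0.588 degrees


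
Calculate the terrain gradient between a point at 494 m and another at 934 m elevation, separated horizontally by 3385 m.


gradient = (934 - 494) / 3385 = 440 / 3385 = 0.13

0.13


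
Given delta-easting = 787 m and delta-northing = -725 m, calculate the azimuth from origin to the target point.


az = atan2(787, -725) = 132.7 deg
adjusted to 0-360: 132.7 degrees

132.7 degrees


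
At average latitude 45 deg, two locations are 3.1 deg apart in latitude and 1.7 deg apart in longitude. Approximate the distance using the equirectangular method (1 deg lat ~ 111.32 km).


dlat_km = 3.1 * 111.32 = 345.092
dlon_km = 1.7 * 111.32 * cos(45) ≈ 133.816
dist = sqrt(345.092^2 + 133.816^2) ≈ 370.1 km

370.1 km


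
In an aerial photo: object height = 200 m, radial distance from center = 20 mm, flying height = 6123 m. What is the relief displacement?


d = h * r / H = 200 * 20 / 6123 = 0.65 mm

0.65 mm


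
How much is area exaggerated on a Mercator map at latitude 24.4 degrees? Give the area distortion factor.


area_distortion = 1/cos^2(24.4) = 1.206

1.206


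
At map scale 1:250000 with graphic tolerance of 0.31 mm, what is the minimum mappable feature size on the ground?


ground = 0.31 mm * 250000 / 1000 = 77.5 m

77.5 m


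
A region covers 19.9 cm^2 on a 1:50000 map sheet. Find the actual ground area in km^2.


ground_area = 19.9 * (50000/100)^2 = 4975000.0 m^2 = 4.975 km^2

4.975 km^2


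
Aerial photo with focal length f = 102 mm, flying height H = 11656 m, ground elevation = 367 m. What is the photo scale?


scale = f / (H - h) = 102 mm / 11289 m = 102 / 11289000 = 1:110676

1:110676


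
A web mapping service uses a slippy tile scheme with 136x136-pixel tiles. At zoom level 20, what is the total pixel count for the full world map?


tiles per axis = 2^20 = 1048576
total tiles = 1048576^2 = 1099511627776
pixels per axis = 1048576 * 136 = 142606336
total pixels = 142606336^2 = 20336567067344896

20336567067344896 pixels


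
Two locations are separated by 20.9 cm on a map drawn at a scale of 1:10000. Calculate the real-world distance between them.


ground = 20.9 cm * 10000 / 100 = 2090.0 m = 2.09 km

2.09 km


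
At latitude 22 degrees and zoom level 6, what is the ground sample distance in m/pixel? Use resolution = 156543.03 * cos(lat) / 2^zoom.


res = 156543.03 * cos(22) / 2^6 = 156543.03 * 0.92718385 / 64 = 2267.88 m/pixel

2267.88 m/pixel


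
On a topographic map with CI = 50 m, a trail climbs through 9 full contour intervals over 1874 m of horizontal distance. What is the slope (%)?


elevation change = 9 * 50 = 450 m
slope = 450 / 1874 * 100 = 24.0%

24.0%


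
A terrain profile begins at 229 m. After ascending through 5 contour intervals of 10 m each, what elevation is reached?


elevation = 229 + 5 * 10 = 279 m

279 m


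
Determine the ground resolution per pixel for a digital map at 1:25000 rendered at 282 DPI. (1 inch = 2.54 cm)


pixel_cm = 2.54 / 282 ≈ 0.009007 cm
ground = pixel_cm * 25000 / 100 = 2.54 * 25000 / (282 * 100) = 63500 / 28200 ≈ 2.25 m

2.25 m


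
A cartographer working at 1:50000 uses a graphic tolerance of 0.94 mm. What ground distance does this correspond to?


ground = 0.94 mm * 50000 / 1000 = 47.0 m

47.0 m


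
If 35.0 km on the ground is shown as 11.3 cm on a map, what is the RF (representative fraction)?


ground = 35.0 km = 3500000 cm; RF denominator = ground / map = 3500000 / 11.3 ≈ 309735; RF = 1:309735

1:309735


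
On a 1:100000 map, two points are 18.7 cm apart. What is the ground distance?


ground = 18.7 cm * 100000 / 100 = 18700.0 m = 18.7 km

18.7 km


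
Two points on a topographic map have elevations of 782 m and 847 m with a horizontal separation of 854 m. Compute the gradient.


gradient = (847 - 782) / 854 = 65 / 854 = 0.0761

0.0761


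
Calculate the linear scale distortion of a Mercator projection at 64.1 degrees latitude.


SF = 1 / cos(64.1) = 1 / 0.436802 = 2.289

2.289


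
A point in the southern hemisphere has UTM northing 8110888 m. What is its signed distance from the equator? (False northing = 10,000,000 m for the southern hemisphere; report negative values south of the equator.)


For southern: actual = 8110888 - 10000000 = -1889112 m

-1889112 m


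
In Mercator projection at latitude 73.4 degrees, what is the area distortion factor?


area_distortion = 1/cos^2(73.4) = 12.252

12.252


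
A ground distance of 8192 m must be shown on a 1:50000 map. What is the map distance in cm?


map_cm = 8192 * 100 / 50000 = 16.384 cm ≈ 16.38 cm

16.38 cm


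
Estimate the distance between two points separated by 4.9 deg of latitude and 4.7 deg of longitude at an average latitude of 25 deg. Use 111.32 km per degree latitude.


dlat_km = 4.9 * 111.32 = 545.468
dlon_km = 4.7 * 111.32 * cos(25) ≈ 474.184
dist = sqrt(545.468^2 + 474.184^2) ≈ 722.8 km

722.8 km


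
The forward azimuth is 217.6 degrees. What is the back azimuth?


back azimuth = (217.6 + 180) mod 360 = 37.6 degrees

37.6 degrees


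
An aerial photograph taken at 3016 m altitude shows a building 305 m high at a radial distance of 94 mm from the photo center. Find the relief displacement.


d = h * r / H = 305 * 94 / 3016 = 9.51 mm

9.51 mm


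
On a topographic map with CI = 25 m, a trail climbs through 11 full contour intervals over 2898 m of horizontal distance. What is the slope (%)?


elevation change = 11 * 25 = 275 m
slope = 275 / 2898 * 100 = 9.5%

9.5%


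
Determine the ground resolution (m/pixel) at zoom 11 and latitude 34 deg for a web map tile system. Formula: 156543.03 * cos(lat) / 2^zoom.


res = 156543.03 * cos(34) / 2^11 = 156543.03 * 0.82903757 / 2048 = 63.37 m/pixel

63.37 m/pixel


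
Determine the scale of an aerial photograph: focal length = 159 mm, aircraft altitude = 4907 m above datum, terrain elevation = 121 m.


scale = f / (H - h) = 159 mm / 4786 m = 159 / 4786000 = 1:30101

1:30101


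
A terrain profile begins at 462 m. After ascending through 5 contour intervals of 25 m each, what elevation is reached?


elevation = 462 + 5 * 25 = 587 m

587 m


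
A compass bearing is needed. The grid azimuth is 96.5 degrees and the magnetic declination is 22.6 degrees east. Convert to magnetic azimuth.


magnetic azimuth = grid azimuth - declination (east +ve)
mag_az = 96.5 - 22.6 = 73.9 degrees

73.9 degrees


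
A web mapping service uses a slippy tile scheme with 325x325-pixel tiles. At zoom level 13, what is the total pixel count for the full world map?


tiles per axis = 2^13 = 8192
total tiles = 8192^2 = 67108864
pixels per axis = 8192 * 325 = 2662400
total pixels = 2662400^2 = 7088373760000

7088373760000 pixels


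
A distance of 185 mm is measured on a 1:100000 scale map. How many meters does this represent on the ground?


ground = 185 mm * 100000 / 1000 = 18500.0 m

18500.0 m


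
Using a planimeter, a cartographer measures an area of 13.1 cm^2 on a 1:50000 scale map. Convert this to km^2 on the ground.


ground_area = 13.1 * (50000/100)^2 = 3275000.0 m^2 = 3.275 km^2

3.275 km^2


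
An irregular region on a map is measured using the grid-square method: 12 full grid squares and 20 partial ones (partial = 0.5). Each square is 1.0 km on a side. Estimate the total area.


effective squares = 12 + 20 * 0.5 = 22.0
area = 22.0 * 1.0 = 22.0 km^2

22.0 km^2


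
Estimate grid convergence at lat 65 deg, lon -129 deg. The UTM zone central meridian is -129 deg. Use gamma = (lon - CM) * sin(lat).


gamma = (-129 - -129) * sin(65) = 0 * 0.906308 = 0.0 degrees

0.0 degrees


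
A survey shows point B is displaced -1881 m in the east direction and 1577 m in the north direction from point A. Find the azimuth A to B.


az = atan2(-1881, 1577) = -50.0 deg
adjusted to 0-360: 310.0 degrees

310.0 degrees


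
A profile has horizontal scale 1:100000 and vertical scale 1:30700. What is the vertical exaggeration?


VE = horizontal_scale / vertical_scale = 100000 / 30700 ≈ 3.3

3.3x


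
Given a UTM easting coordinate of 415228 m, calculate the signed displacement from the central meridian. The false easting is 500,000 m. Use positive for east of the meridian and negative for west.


displacement = 415228 - 500000 = -84772 m

-84772 m


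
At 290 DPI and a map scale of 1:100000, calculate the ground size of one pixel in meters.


pixel_cm = 2.54 / 290 ≈ 0.008759 cm
ground = pixel_cm * 100000 / 100 = 2.54 * 100000 / (290 * 100) = 254000 / 29000 ≈ 8.76 m

8.76 m


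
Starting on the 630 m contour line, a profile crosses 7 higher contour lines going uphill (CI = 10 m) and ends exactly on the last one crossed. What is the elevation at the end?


elevation = 630 + 7 * 10 = 700 m

700 m


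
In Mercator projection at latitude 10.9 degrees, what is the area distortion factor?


area_distortion = 1/cos^2(10.9) = 1.037

1.037


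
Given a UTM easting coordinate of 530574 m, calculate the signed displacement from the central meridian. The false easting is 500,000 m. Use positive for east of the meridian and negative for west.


displacement = 530574 - 500000 = 30574 m

30574 m


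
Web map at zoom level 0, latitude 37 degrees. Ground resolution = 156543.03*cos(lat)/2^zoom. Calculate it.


res = 156543.03 * cos(37) / 2^0 = 156543.03 * 0.79863551 / 1 = 125020.82 m/pixel

125020.82 m/pixel


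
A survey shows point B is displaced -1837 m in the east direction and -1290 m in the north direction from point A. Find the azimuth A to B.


az = atan2(-1837, -1290) = -125.1 deg
adjusted to 0-360: 234.9 degrees

234.9 degrees


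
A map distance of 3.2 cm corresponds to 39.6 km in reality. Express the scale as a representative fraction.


ground = 39.6 km = 3960000 cm; RF denominator = ground / map = 3960000 / 3.2 = 1237500; RF = 1:1237500

1:1237500


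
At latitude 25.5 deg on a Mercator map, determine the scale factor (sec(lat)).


SF = 1 / cos(25.5) = 1 / 0.902585 = 1.108

1.108


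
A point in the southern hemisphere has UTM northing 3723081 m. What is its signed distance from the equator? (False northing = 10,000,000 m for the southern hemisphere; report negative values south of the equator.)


For southern: actual = 3723081 - 10000000 = -6276919 m

-6276919 m


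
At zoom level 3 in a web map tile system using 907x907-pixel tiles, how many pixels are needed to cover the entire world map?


tiles per axis = 2^3 = 8
total tiles = 8^2 = 64
pixels per axis = 8 * 907 = 7256
total pixels = 7256^2 = 52649536

52649536 pixels


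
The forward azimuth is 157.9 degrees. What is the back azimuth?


back azimuth = (157.9 + 180) mod 360 = 337.9 degrees

337.9 degrees


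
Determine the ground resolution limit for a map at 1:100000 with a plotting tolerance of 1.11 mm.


ground = 1.11 mm * 100000 / 1000 = 111.0 m

111.0 m


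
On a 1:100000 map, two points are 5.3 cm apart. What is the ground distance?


ground = 5.3 cm * 100000 / 100 = 5300.0 m = 5.3 km

5.3 km


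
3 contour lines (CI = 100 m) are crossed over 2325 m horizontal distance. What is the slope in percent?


elevation change = 3 * 100 = 300 m
slope = 300 / 2325 * 100 = 12.9%

12.9%


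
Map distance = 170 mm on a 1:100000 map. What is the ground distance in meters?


ground = 170 mm * 100000 / 1000 = 17000.0 m

17000.0 m


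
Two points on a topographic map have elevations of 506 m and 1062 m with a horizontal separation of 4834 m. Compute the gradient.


gradient = (1062 - 506) / 4834 = 556 / 4834 = 0.115

0.115


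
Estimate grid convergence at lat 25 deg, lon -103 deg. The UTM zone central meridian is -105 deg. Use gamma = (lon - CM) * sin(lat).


gamma = (-103 - -105) * sin(25) = 2 * 0.422618 = 0.845 degrees

0.845 degrees


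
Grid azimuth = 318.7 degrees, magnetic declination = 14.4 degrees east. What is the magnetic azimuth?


magnetic azimuth = grid azimuth - declination (east +ve)
mag_az = 318.7 - 14.4 = 304.3 degrees

304.3 degrees


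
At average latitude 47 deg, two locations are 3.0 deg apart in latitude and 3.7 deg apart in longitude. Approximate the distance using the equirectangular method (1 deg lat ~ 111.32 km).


dlat_km = 3.0 * 111.32 = 333.96
dlon_km = 3.7 * 111.32 * cos(47) ≈ 280.904
dist = sqrt(333.96^2 + 280.904^2) ≈ 436.4 km

436.4 km


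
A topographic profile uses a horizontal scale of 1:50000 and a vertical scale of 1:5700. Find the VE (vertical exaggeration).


VE = horizontal_scale / vertical_scale = 50000 / 5700 ≈ 8.8

8.8x


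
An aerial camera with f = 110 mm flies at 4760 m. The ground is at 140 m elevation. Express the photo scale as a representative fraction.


scale = f / (H - h) = 110 mm / 4620 m = 110 / 4620000 = 1:42000

1:42000


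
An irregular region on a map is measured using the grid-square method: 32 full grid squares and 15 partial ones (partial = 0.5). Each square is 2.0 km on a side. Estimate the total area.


effective squares = 32 + 15 * 0.5 = 39.5
area = 39.5 * 4.0 = 158.0 km^2

158.0 km^2


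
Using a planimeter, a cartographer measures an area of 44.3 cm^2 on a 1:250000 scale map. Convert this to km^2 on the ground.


ground_area = 44.3 * (250000/100)^2 = 276875000.0 m^2 = 276.875 km^2

276.875 km^2


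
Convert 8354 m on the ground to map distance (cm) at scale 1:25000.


map_cm = 8354 * 100 / 25000 = 33.416 cm ≈ 33.42 cm

33.42 cm


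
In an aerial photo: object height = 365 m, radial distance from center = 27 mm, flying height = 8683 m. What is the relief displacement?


d = h * r / H = 365 * 27 / 8683 = 1.13 mm

1.13 mm


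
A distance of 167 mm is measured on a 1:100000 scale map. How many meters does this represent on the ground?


ground = 167 mm * 100000 / 1000 = 16700.0 m

16700.0 m


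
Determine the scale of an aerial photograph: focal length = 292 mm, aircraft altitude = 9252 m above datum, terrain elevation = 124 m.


scale = f / (H - h) = 292 mm / 9128 m = 292 / 9128000 = 1:31260

1:31260


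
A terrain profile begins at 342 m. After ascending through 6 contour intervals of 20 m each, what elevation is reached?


elevation = 342 + 6 * 20 = 462 m

462 m


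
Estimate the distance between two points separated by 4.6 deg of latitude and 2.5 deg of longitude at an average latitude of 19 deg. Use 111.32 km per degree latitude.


dlat_km = 4.6 * 111.32 = 512.072
dlon_km = 2.5 * 111.32 * cos(19) ≈ 263.138
dist = sqrt(512.072^2 + 263.138^2) ≈ 575.7 km

575.7 km


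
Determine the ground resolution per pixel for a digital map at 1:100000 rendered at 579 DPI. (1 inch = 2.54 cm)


pixel_cm = 2.54 / 579 ≈ 0.004387 cm
ground = pixel_cm * 100000 / 100 = 2.54 * 100000 / (579 * 100) = 254000 / 57900 ≈ 4.39 m

4.39 m


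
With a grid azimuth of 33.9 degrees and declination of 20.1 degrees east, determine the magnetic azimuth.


magnetic azimuth = grid azimuth - declination (east +ve)
mag_az = 33.9 - 20.1 = 13.8 degrees

13.8 degrees


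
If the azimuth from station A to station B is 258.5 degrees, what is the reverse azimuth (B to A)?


back azimuth = (258.5 + 180) mod 360 = 78.5 degrees

78.5 degrees


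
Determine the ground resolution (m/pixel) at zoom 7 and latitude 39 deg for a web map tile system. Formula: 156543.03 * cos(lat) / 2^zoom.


res = 156543.03 * cos(39) / 2^7 = 156543.03 * 0.77714596 / 128 = 950.44 m/pixel

950.44 m/pixel


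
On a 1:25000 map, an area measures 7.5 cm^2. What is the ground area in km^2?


ground_area = 7.5 * (25000/100)^2 = 468750.0 m^2 = 0.46875 km^2 ≈ 0.469 km^2

0.469 km^2


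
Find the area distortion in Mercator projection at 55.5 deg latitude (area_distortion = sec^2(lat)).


area_distortion = 1/cos^2(55.5) = 3.117

3.117


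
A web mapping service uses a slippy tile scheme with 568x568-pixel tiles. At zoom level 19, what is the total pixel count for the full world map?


tiles per axis = 2^19 = 524288
total tiles = 524288^2 = 274877906944
pixels per axis = 524288 * 568 = 297795584
total pixels = 297795584^2 = 88682209849901056

88682209849901056 pixels


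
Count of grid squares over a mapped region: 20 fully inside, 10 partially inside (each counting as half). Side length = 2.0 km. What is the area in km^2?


effective squares = 20 + 10 * 0.5 = 25.0
area = 25.0 * 4.0 = 100.0 km^2

100.0 km^2


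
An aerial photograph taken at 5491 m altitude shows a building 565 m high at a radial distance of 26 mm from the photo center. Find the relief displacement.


d = h * r / H = 565 * 26 / 5491 = 2.68 mm

2.68 mm


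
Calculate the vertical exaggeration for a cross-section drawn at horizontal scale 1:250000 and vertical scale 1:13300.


VE = horizontal_scale / vertical_scale = 250000 / 13300 ≈ 18.8

18.8x


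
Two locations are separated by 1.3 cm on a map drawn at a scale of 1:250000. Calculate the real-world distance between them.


ground = 1.3 cm * 250000 / 100 = 3250.0 m = 3.25 km

3.25 km


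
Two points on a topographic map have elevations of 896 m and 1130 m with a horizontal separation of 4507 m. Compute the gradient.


gradient = (1130 - 896) / 4507 = 234 / 4507 = 0.0519

0.0519


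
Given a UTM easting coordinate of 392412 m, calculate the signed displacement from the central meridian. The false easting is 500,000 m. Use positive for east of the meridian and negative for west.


displacement = 392412 - 500000 = -107588 m

-107588 m


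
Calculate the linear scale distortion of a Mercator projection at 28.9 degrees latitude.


SF = 1 / cos(28.9) = 1 / 0.875465 = 1.142

1.142


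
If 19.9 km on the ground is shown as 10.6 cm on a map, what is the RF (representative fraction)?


ground = 19.9 km = 1990000 cm; RF denominator = ground / map = 1990000 / 10.6 ≈ 187736; RF = 1:187736

1:187736


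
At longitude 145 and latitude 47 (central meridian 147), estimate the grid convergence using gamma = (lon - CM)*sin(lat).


gamma = (145 - 147) * sin(47) = -2 * 0.731354 = -1.463 degrees

-1.463 degrees


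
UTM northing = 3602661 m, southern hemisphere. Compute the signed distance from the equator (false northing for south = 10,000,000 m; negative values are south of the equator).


For southern: actual = 3602661 - 10000000 = -6397339 m

-6397339 m


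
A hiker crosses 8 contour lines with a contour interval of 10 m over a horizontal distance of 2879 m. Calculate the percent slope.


elevation change = 8 * 10 = 80 m
slope = 80 / 2879 * 100 = 2.8%

2.8%


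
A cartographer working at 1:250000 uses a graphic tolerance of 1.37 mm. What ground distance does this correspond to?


ground = 1.37 mm * 250000 / 1000 = 342.5 m

342.5 m


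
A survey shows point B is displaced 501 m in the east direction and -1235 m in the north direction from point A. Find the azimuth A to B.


az = atan2(501, -1235) = 157.9 deg
adjusted to 0-360: 157.9 degrees

157.9 degrees


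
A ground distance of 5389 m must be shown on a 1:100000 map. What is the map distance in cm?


map_cm = 5389 * 100 / 100000 = 5.389 cm ≈ 5.39 cm

5.39 cm


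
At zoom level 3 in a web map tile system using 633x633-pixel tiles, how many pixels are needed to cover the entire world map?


tiles per axis = 2^3 = 8
total tiles = 8^2 = 64
pixels per axis = 8 * 633 = 5064
total pixels = 5064^2 = 25644096

25644096 pixels


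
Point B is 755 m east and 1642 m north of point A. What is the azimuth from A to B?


az = atan2(755, 1642) = 24.7 deg
adjusted to 0-360: 24.7 degrees

24.7 degrees


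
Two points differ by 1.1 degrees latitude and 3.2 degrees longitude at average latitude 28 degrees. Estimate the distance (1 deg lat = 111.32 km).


dlat_km = 1.1 * 111.32 = 122.452
dlon_km = 3.2 * 111.32 * cos(28) ≈ 314.527
dist = sqrt(122.452^2 + 314.527^2) ≈ 337.5 km

337.5 km


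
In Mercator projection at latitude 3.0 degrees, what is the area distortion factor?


area_distortion = 1/cos^2(3.0) = 1.003

1.003


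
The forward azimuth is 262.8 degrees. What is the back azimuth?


back azimuth = (262.8 + 180) mod 360 = 82.8 degrees

82.8 degrees


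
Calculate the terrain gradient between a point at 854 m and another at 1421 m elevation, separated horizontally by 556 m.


gradient = (1421 - 854) / 556 = 567 / 556 = 1.0198

1.0198


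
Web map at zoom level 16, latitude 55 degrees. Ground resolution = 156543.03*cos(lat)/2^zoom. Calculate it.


res = 156543.03 * cos(55) / 2^16 = 156543.03 * 0.57357644 / 65536 = 1.37 m/pixel

1.37 m/pixel


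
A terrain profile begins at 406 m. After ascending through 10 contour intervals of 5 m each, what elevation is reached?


elevation = 406 + 10 * 5 = 456 m

456 m


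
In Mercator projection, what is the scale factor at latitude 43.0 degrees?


SF = 1 / cos(43.0) = 1 / 0.731354 = 1.367

1.367


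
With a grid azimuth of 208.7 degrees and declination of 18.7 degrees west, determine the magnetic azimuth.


magnetic azimuth = grid azimuth - declination (east +ve)
mag_az = 208.7 - -18.7 = 227.4 degrees

227.4 degrees


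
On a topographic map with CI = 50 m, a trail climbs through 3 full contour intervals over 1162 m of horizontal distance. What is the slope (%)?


elevation change = 3 * 50 = 150 m
slope = 150 / 1162 * 100 = 12.9%

12.9%


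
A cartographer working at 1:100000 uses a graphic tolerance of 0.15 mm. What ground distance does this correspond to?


ground = 0.15 mm * 100000 / 1000 = 15.0 m

15.0 m


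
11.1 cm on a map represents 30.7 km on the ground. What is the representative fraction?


ground = 30.7 km = 3070000 cm; RF denominator = ground / map = 3070000 / 11.1 ≈ 276577; RF = 1:276577

1:276577


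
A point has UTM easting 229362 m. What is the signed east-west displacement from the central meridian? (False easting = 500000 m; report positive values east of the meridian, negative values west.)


displacement = 229362 - 500000 = -270638 m

-270638 m


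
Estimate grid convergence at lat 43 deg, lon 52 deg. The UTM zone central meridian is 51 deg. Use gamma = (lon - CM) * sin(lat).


gamma = (52 - 51) * sin(43) = 1 * 0.681998 = 0.682 degrees

0.682 degrees


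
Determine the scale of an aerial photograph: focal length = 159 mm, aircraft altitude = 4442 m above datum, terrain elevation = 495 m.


scale = f / (H - h) = 159 mm / 3947 m = 159 / 3947000 = 1:24824

1:24824
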